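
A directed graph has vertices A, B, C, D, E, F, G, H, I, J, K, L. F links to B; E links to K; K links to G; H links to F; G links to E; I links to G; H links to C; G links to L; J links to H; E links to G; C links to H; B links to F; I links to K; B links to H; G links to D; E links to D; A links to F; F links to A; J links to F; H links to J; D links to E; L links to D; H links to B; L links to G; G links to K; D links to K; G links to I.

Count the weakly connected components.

From A: component {A, B, C, F, H, J}.
From D: component {D, E, G, I, K, L}.
That's 2 components.

2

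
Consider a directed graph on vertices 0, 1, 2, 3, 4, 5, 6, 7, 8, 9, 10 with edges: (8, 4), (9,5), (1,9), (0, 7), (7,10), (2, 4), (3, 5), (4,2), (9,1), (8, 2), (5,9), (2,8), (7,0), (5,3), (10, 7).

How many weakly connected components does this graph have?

From 0: component {0, 7, 10}.
From 1: component {1, 3, 5, 9}.
From 2: component {2, 4, 8}.
From 6: component {6}.
That's 4 components.

4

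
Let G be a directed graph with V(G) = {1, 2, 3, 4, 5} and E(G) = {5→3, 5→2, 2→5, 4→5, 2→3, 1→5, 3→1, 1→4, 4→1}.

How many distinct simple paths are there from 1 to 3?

1→4→5→2→3
1→4→5→3
1→5→2→3
1→5→3

4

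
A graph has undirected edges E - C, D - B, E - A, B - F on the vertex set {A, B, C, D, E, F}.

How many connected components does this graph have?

2

From A: component {A, C, E}.
From B: component {B, D, F}.
That's 2 components.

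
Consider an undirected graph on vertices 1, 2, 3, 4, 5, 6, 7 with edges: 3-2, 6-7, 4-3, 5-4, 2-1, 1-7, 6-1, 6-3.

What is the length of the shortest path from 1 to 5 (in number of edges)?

Distance 0: 1.
Distance 1: 2, 6, 7.
Distance 2: 3.
Distance 3: 4.
Distance 4: 5 — contains 5.

4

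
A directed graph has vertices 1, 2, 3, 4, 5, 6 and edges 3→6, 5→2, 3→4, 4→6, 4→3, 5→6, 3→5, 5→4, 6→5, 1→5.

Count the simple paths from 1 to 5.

1→5

1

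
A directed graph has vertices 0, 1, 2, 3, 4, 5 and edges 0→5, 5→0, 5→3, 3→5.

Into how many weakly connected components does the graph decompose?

4

From 0: component {0, 3, 5}.
From 1: component {1}.
From 2: component {2}.
From 4: component {4}.
That's 4 components.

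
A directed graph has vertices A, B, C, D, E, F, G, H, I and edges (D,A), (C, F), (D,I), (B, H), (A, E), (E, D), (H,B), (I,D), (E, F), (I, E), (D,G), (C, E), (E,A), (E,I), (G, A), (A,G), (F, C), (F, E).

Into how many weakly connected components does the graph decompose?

2

From A: component {A, C, D, E, F, G, I}.
From B: component {B, H}.
That's 2 components.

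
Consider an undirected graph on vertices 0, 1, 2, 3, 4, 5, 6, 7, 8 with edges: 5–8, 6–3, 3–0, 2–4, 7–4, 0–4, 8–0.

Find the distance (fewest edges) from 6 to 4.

3

Distance 0: 6.
Distance 1: 3.
Distance 2: 0.
Distance 3: 4, 8 — contains 4.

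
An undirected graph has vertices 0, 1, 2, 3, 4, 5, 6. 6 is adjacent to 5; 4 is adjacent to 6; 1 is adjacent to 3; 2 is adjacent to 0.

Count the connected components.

From 0: component {0, 2}.
From 1: component {1, 3}.
From 4: component {4, 5, 6}.
That's 3 components.

3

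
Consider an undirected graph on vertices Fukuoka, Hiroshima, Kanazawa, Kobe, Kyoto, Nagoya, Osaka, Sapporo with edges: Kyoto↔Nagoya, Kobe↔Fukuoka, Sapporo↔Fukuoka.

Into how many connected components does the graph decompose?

5

From Fukuoka: component {Fukuoka, Kobe, Sapporo}.
From Hiroshima: component {Hiroshima}.
From Kanazawa: component {Kanazawa}.
From Kyoto: component {Kyoto, Nagoya}.
From Osaka: component {Osaka}.
That's 5 components.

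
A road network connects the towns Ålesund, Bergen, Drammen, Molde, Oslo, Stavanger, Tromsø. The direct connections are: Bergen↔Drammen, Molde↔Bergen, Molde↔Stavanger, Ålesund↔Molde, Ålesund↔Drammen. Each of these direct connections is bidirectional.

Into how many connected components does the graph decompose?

3

From Ålesund: component {Ålesund, Bergen, Drammen, Molde, Stavanger}.
From Oslo: component {Oslo}.
From Tromsø: component {Tromsø}.
That's 3 components.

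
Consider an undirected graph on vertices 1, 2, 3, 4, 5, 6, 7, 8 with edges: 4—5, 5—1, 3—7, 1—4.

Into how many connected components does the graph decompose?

5

From 1: component {1, 4, 5}.
From 2: component {2}.
From 3: component {3, 7}.
From 6: component {6}.
From 8: component {8}.
That's 5 components.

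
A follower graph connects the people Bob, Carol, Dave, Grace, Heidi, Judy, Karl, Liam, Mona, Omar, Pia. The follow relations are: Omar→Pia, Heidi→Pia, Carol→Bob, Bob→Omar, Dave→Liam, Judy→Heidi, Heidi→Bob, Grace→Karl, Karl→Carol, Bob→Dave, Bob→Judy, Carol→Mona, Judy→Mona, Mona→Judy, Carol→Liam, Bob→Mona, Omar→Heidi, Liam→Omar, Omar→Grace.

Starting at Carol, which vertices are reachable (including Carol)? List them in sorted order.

Start at Carol.
Its neighbours: Bob, Liam, Mona.
Then their neighbours: Dave, Judy, Omar.
Then next layer: Grace, Heidi, Pia.
Then next layer: Karl.
Every vertex is now reached.

Bob, Carol, Dave, Grace, Heidi, Judy, Karl, Liam, Mona, Omar, Pia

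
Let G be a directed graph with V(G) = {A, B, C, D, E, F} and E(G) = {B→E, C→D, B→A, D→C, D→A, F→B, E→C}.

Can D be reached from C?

Explore from C.
Distance 1: reach D.
Found D.

Yes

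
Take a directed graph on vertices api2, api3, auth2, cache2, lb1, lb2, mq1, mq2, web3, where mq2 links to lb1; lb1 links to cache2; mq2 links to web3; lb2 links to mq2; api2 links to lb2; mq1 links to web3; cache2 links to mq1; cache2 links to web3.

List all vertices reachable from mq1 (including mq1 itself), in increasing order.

Start at mq1.
Its neighbours: web3.
Nothing further is reachable.

mq1, web3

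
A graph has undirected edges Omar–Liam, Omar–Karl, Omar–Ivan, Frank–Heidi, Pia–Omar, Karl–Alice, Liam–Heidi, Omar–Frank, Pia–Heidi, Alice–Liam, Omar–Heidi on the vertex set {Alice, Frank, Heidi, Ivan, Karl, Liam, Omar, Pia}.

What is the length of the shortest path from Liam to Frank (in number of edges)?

Distance 0: Liam.
Distance 1: Alice, Heidi, Omar.
Distance 2: Frank, Ivan, Karl, Pia — contains Frank.

2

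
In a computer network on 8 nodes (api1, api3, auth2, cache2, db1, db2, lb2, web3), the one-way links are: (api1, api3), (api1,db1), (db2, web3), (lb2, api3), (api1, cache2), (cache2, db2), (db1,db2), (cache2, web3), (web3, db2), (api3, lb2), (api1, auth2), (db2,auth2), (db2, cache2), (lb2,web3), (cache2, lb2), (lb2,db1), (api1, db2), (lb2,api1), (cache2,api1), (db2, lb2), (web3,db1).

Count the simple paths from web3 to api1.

web3→db1→db2→cache2→api1
web3→db1→db2→cache2→lb2→api1
web3→db1→db2→lb2→api1
web3→db2→cache2→api1
web3→db2→cache2→lb2→api1
web3→db2→lb2→api1

6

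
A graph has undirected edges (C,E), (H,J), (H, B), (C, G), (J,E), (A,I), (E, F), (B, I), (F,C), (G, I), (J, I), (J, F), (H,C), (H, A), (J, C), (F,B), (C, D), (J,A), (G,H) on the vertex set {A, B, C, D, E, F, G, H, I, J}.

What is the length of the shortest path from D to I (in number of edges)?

3

Distance 0: D.
Distance 1: C.
Distance 2: E, F, G, H, J.
Distance 3: A, B, I — contains I.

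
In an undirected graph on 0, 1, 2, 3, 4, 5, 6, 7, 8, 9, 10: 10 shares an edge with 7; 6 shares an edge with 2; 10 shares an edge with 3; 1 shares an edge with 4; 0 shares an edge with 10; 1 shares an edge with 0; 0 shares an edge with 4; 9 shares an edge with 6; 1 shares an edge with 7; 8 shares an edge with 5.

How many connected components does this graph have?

3

From 0: component {0, 1, 3, 4, 7, 10}.
From 2: component {2, 6, 9}.
From 5: component {5, 8}.
That's 3 components.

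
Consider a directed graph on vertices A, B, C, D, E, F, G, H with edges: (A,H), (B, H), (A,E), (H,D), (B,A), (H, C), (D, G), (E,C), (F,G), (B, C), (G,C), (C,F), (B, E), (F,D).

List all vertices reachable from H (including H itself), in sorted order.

Start at H.
Its neighbours: C, D.
Then their neighbours: F, G.
Nothing further is reachable.

C, D, F, G, H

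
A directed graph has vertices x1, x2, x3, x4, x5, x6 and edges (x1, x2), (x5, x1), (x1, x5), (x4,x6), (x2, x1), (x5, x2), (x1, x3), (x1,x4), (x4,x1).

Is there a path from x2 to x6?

Explore from x2.
Distance 1: reach x1.
Distance 2: reach x3, x4, x5.
Distance 3: reach x6.
Found x6.

Yes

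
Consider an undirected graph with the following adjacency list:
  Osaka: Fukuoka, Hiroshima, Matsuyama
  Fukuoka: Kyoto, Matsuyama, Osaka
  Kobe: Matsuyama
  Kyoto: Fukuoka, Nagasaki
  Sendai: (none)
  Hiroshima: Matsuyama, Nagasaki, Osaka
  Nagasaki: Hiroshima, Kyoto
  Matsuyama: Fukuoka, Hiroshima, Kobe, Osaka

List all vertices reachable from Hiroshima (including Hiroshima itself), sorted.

Fukuoka, Hiroshima, Kobe, Kyoto, Matsuyama, Nagasaki, Osaka

Start at Hiroshima.
Its neighbours: Matsuyama, Nagasaki, Osaka.
Then their neighbours: Fukuoka, Kobe, Kyoto.
Nothing further is reachable.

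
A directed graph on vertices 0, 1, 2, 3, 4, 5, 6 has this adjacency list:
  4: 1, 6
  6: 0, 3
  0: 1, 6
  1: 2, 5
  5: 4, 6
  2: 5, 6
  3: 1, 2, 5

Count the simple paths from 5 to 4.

5→4

1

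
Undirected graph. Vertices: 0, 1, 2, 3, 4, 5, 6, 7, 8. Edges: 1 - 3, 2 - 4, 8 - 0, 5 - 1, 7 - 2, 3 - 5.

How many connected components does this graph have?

4

From 0: component {0, 8}.
From 1: component {1, 3, 5}.
From 2: component {2, 4, 7}.
From 6: component {6}.
That's 4 components.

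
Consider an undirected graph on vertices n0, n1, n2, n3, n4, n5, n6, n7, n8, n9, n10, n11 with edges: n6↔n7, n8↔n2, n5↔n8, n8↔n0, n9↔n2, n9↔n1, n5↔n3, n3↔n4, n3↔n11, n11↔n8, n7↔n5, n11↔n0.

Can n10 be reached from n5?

No

Explore from n5.
Distance 1: reach n3, n7, n8.
Distance 2: reach n0, n2, n4, n6, n11.
Distance 3: reach n9.
Distance 4: reach n1.
The search is exhausted without reaching n10; it lies in a different component.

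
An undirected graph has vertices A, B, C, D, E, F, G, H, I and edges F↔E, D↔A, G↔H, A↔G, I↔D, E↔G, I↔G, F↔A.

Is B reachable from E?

Explore from E.
Distance 1: reach F, G.
Distance 2: reach A, H, I.
Distance 3: reach D.
The search is exhausted without reaching B; it lies in a different component.

No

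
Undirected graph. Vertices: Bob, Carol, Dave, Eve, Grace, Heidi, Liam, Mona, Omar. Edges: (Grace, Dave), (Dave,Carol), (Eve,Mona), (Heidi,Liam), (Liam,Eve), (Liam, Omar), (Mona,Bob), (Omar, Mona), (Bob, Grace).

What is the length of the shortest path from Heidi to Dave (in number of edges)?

Distance 0: Heidi.
Distance 1: Liam.
Distance 2: Eve, Omar.
Distance 3: Mona.
Distance 4: Bob.
Distance 5: Grace.
Distance 6: Dave — contains Dave.

6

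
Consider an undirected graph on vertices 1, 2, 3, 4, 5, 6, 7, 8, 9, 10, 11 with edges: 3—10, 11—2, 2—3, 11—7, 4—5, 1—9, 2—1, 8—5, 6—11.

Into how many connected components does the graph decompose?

2

From 1: component {1, 2, 3, 6, 7, 9, 10, 11}.
From 4: component {4, 5, 8}.
That's 2 components.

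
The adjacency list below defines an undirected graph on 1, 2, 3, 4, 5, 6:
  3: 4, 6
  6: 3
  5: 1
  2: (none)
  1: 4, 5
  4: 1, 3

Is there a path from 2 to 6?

No

2 has no edges, so nothing is reachable from it.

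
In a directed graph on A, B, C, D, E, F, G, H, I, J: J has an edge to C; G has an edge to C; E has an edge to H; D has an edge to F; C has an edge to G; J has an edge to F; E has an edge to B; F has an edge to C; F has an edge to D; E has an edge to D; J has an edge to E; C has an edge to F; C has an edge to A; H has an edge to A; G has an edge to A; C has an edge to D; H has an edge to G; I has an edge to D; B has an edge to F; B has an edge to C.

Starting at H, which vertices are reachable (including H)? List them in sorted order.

Start at H.
Its neighbours: A, G.
Then their neighbours: C.
Then next layer: D, F.
Nothing further is reachable.

A, C, D, F, G, H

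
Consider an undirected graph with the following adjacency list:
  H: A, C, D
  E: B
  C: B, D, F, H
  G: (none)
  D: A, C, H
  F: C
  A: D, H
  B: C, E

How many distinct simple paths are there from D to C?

3

D–A–H–C
D–C
D–H–C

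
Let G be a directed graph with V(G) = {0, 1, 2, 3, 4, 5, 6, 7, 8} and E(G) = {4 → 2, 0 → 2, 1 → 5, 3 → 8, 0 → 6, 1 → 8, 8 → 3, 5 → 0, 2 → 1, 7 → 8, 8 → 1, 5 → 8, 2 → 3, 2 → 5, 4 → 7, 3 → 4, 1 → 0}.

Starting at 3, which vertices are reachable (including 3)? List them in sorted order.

Start at 3.
Its neighbours: 4, 8.
Then their neighbours: 1, 2, 7.
Then next layer: 0, 5.
Then next layer: 6.
Every vertex is now reached.

0, 1, 2, 3, 4, 5, 6, 7, 8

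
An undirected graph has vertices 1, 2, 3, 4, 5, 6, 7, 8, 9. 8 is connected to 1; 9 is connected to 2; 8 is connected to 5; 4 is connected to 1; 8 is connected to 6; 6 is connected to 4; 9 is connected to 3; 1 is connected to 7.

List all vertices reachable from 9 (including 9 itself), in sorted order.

2, 3, 9

Start at 9.
Its neighbours: 2, 3.
Nothing further is reachable.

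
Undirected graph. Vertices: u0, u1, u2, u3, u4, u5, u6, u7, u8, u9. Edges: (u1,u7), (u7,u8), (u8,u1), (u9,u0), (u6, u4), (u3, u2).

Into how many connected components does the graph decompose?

5

From u0: component {u0, u9}.
From u1: component {u1, u7, u8}.
From u2: component {u2, u3}.
From u4: component {u4, u6}.
From u5: component {u5}.
That's 5 components.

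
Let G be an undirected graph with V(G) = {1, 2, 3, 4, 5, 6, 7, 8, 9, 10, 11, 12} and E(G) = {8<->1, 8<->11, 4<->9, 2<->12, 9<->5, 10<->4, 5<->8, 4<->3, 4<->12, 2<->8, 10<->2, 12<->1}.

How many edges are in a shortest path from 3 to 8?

Distance 0: 3.
Distance 1: 4.
Distance 2: 9, 10, 12.
Distance 3: 1, 2, 5.
Distance 4: 8 — contains 8.

4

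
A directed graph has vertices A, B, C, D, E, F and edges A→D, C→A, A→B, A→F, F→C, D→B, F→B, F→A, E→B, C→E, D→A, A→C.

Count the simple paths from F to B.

7

F→A→B
F→A→C→E→B
F→A→D→B
F→B
F→C→A→B
F→C→A→D→B
F→C→E→B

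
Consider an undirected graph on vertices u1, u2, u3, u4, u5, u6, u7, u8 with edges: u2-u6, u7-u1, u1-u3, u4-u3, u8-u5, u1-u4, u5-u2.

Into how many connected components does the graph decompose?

2

From u1: component {u1, u3, u4, u7}.
From u2: component {u2, u5, u6, u8}.
That's 2 components.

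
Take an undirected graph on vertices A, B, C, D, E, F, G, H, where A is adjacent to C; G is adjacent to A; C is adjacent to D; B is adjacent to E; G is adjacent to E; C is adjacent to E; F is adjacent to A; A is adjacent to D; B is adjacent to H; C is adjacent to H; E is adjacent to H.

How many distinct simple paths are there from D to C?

5

D–A–C
D–A–G–E–B–H–C
D–A–G–E–C
D–A–G–E–H–C
D–C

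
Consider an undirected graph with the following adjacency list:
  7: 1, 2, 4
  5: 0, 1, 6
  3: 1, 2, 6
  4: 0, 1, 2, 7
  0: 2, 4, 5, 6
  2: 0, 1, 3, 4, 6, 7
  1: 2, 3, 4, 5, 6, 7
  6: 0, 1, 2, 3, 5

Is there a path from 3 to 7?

Yes

Explore from 3.
Distance 1: reach 1, 2, 6.
Distance 2: reach 0, 4, 5, 7.
Found 7.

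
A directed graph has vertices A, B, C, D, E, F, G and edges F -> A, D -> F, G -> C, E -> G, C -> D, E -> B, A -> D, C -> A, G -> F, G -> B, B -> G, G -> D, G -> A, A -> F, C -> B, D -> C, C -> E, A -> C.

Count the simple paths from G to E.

7

G→A→C→E
G→A→D→C→E
G→C→E
G→D→C→E
G→D→F→A→C→E
G→F→A→C→E
G→F→A→D→C→E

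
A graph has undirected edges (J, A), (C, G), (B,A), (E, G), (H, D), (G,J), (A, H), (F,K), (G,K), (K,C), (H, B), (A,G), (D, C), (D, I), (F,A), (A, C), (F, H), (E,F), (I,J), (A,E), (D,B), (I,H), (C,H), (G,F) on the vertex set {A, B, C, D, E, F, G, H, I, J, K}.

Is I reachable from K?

Yes

Explore from K.
Distance 1: reach C, F, G.
Distance 2: reach A, D, E, H, J.
Distance 3: reach B, I.
Found I.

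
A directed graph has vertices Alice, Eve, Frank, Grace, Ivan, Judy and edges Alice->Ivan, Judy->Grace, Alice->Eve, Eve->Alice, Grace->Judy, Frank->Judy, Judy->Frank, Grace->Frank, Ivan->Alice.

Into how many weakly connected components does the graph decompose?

From Alice: component {Alice, Eve, Ivan}.
From Frank: component {Frank, Grace, Judy}.
That's 2 components.

2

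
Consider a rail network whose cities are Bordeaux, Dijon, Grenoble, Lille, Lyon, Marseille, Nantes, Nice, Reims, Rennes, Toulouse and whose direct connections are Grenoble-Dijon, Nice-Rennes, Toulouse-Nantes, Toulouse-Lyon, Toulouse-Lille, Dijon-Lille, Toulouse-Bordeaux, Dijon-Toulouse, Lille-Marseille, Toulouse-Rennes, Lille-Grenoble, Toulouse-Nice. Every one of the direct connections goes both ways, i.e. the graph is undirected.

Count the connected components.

From Bordeaux: component {Bordeaux, Dijon, Grenoble, Lille, Lyon, Marseille, Nantes, Nice, Rennes, Toulouse}.
From Reims: component {Reims}.
That's 2 components.

2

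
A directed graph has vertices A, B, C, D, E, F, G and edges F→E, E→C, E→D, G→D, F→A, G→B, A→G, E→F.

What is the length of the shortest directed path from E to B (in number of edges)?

Distance 0: E.
Distance 1: C, D, F.
Distance 2: A.
Distance 3: G.
Distance 4: B — contains B.

4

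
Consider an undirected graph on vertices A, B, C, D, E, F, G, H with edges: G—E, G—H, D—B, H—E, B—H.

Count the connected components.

From A: component {A}.
From B: component {B, D, E, G, H}.
From C: component {C}.
From F: component {F}.
That's 4 components.

4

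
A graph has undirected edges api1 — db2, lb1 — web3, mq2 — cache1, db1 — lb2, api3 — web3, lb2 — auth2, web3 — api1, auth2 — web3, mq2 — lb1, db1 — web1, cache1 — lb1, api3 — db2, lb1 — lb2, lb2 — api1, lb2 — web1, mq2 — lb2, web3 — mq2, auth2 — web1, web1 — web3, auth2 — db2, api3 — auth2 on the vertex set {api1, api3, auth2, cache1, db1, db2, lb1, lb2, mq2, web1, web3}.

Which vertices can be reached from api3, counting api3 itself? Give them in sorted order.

Start at api3.
Its neighbours: auth2, db2, web3.
Then their neighbours: api1, lb1, lb2, mq2, web1.
Then next layer: cache1, db1.
Every vertex is now reached.

api1, api3, auth2, cache1, db1, db2, lb1, lb2, mq2, web1, web3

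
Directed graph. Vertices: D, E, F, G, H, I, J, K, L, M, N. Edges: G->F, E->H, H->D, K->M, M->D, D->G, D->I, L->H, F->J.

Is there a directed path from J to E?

No

J has no outgoing edges, so nothing is reachable from it.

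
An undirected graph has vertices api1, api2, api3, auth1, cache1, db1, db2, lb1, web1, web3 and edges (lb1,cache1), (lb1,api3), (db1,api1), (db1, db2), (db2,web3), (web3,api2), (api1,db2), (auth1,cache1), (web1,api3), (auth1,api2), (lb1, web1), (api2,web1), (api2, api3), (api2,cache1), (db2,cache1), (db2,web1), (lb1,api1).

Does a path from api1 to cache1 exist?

Explore from api1.
Distance 1: reach db1, db2, lb1.
Distance 2: reach api3, cache1, web1, web3.
Found cache1.

Yes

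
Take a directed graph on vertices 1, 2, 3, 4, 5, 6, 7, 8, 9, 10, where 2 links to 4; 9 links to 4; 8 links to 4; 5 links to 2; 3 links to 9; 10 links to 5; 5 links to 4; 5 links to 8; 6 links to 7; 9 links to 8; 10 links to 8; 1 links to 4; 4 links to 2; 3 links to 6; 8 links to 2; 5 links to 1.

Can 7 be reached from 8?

Explore from 8.
Distance 1: reach 2, 4.
The search from 8 is exhausted; no directed path reaches 7.

No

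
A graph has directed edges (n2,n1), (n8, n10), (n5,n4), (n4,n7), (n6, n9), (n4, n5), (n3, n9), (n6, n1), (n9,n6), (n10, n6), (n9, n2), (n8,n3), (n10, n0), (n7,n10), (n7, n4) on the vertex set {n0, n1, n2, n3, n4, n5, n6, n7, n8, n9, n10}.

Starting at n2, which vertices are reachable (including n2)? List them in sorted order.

Start at n2.
Its neighbours: n1.
Nothing further is reachable.

n1, n2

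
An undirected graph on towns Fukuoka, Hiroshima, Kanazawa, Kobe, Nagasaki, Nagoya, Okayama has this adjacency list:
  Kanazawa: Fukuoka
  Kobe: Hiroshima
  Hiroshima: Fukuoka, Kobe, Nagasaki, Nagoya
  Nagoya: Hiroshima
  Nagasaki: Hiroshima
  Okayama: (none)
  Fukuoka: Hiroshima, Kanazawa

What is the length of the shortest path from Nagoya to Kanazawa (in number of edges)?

Distance 0: Nagoya.
Distance 1: Hiroshima.
Distance 2: Fukuoka, Kobe, Nagasaki.
Distance 3: Kanazawa — contains Kanazawa.

3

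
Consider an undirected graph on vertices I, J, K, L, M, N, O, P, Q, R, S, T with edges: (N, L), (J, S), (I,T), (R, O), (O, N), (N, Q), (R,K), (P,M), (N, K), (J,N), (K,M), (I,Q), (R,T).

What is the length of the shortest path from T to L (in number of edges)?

Distance 0: T.
Distance 1: I, R.
Distance 2: K, O, Q.
Distance 3: M, N.
Distance 4: J, L, P — contains L.

4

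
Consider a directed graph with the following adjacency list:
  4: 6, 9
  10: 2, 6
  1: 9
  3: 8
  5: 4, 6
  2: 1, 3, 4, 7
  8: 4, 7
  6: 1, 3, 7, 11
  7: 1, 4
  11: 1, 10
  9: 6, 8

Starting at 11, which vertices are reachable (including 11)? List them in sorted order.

1, 2, 3, 4, 6, 7, 8, 9, 10, 11

Start at 11.
Its neighbours: 1, 10.
Then their neighbours: 2, 6, 9.
Then next layer: 3, 4, 7, 8.
Nothing further is reachable.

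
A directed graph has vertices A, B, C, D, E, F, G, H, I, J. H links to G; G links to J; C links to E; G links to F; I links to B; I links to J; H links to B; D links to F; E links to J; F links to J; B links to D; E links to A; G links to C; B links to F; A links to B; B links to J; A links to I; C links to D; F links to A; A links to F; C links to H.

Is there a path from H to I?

Explore from H.
Distance 1: reach B, G.
Distance 2: reach C, D, F, J.
Distance 3: reach A, E.
Distance 4: reach I.
Found I.

Yes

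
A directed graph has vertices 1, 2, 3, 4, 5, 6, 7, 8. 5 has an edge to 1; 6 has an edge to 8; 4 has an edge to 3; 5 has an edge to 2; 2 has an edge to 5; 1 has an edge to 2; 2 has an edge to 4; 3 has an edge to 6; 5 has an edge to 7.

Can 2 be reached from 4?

No

Explore from 4.
Distance 1: reach 3.
Distance 2: reach 6.
Distance 3: reach 8.
The search from 4 is exhausted; no directed path reaches 2.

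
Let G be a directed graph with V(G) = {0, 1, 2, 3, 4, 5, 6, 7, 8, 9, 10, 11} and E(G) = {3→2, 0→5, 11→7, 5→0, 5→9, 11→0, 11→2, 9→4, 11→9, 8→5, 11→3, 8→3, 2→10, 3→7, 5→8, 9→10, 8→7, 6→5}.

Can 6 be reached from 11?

No

Explore from 11.
Distance 1: reach 0, 2, 3, 7, 9.
Distance 2: reach 4, 5, 10.
Distance 3: reach 8.
The search from 11 is exhausted; no directed path reaches 6.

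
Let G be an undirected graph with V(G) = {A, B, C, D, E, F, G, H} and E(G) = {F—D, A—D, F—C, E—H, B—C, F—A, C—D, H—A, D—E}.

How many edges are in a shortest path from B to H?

Distance 0: B.
Distance 1: C.
Distance 2: D, F.
Distance 3: A, E.
Distance 4: H — contains H.

4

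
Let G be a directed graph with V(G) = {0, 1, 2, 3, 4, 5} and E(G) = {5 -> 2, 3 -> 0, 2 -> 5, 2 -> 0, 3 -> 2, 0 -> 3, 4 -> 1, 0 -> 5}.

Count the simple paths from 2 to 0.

1

2→0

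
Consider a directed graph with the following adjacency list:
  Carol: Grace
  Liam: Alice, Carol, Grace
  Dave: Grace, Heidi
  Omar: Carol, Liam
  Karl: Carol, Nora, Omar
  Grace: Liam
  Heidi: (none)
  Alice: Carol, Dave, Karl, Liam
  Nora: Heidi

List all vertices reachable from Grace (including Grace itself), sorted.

Alice, Carol, Dave, Grace, Heidi, Karl, Liam, Nora, Omar

Start at Grace.
Its neighbours: Liam.
Then their neighbours: Alice, Carol.
Then next layer: Dave, Karl.
Then next layer: Heidi, Nora, Omar.
Every vertex is now reached.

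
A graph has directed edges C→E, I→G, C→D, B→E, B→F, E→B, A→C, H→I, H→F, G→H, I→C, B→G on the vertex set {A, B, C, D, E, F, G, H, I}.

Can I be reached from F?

F has no outgoing edges, so nothing is reachable from it.

No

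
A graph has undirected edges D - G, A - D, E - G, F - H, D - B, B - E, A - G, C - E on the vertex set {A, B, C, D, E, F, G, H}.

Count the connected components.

2

From A: component {A, B, C, D, E, G}.
From F: component {F, H}.
That's 2 components.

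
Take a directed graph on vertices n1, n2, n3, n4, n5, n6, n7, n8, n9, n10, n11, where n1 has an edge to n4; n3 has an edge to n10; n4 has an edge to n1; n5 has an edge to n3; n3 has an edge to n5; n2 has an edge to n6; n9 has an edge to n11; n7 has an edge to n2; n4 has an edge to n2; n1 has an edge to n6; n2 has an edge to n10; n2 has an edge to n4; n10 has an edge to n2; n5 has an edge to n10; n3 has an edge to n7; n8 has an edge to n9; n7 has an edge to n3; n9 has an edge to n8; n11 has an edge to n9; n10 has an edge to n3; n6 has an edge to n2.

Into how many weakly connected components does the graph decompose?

From n1: component {n1, n2, n3, n4, n5, n6, n7, n10}.
From n8: component {n8, n9, n11}.
That's 2 components.

2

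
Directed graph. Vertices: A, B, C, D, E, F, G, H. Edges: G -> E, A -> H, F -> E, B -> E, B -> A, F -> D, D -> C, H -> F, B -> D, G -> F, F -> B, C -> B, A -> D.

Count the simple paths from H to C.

H→F→B→A→D→C
H→F→B→D→C
H→F→D→C

3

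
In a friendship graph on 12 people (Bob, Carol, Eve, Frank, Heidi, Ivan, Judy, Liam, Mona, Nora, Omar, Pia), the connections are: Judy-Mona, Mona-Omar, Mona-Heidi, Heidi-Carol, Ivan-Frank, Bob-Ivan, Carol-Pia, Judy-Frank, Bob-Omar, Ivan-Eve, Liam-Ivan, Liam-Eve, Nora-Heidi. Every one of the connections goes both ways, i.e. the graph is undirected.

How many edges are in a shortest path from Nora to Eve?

6

Distance 0: Nora.
Distance 1: Heidi.
Distance 2: Carol, Mona.
Distance 3: Judy, Omar, Pia.
Distance 4: Bob, Frank.
Distance 5: Ivan.
Distance 6: Eve, Liam — contains Eve.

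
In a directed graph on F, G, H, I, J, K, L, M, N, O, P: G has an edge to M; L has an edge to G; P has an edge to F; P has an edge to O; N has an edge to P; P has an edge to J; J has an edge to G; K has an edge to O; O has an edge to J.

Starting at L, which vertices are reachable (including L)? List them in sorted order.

G, L, M

Start at L.
Its neighbours: G.
Then their neighbours: M.
Nothing further is reachable.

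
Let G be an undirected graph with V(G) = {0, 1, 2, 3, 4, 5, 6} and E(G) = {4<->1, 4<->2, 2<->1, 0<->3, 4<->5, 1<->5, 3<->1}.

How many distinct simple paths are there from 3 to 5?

3–1–2–4–5
3–1–4–5
3–1–5

3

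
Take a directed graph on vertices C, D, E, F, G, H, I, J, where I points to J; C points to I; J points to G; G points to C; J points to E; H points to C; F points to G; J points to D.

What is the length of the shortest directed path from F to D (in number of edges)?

5

Distance 0: F.
Distance 1: G.
Distance 2: C.
Distance 3: I.
Distance 4: J.
Distance 5: D, E — contains D.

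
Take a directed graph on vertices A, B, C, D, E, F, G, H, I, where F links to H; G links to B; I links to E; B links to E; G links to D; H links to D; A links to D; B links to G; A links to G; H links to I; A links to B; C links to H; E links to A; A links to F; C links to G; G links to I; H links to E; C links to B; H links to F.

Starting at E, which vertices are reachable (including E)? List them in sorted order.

Start at E.
Its neighbours: A.
Then their neighbours: B, D, F, G.
Then next layer: H, I.
Nothing further is reachable.

A, B, D, E, F, G, H, I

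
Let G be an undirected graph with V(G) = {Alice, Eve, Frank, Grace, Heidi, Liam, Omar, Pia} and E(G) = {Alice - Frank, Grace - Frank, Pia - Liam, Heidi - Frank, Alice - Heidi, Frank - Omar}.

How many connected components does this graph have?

3

From Alice: component {Alice, Frank, Grace, Heidi, Omar}.
From Eve: component {Eve}.
From Liam: component {Liam, Pia}.
That's 3 components.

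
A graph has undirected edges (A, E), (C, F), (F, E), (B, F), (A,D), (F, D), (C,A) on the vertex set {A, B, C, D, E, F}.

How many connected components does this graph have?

From A: component {A, B, C, D, E, F}.
That's 1 component.

1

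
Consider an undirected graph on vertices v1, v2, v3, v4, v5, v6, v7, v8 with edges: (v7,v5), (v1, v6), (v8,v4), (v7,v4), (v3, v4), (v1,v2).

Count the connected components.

2

From v1: component {v1, v2, v6}.
From v3: component {v3, v4, v5, v7, v8}.
That's 2 components.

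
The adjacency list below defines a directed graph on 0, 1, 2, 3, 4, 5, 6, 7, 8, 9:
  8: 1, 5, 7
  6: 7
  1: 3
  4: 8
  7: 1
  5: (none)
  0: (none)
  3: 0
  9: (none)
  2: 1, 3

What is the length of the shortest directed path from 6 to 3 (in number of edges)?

3

Distance 0: 6.
Distance 1: 7.
Distance 2: 1.
Distance 3: 3 — contains 3.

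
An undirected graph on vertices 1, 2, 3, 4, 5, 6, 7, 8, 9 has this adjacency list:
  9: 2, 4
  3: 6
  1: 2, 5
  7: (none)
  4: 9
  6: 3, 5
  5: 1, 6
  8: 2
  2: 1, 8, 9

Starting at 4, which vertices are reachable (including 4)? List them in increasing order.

Start at 4.
Its neighbours: 9.
Then their neighbours: 2.
Then next layer: 1, 8.
Then next layer: 5.
Then next layer: 6.
Then next layer: 3.
Nothing further is reachable.

1, 2, 3, 4, 5, 6, 8, 9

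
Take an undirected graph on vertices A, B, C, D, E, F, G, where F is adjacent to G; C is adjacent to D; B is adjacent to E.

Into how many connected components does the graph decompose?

4

From A: component {A}.
From B: component {B, E}.
From C: component {C, D}.
From F: component {F, G}.
That's 4 components.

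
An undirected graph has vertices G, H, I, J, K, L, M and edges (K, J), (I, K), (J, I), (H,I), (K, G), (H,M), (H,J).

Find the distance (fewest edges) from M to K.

3

Distance 0: M.
Distance 1: H.
Distance 2: I, J.
Distance 3: K — contains K.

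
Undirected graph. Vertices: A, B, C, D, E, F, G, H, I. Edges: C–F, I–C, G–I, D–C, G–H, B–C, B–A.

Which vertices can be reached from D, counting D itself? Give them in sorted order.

Start at D.
Its neighbours: C.
Then their neighbours: B, F, I.
Then next layer: A, G.
Then next layer: H.
Nothing further is reachable.

A, B, C, D, F, G, H, I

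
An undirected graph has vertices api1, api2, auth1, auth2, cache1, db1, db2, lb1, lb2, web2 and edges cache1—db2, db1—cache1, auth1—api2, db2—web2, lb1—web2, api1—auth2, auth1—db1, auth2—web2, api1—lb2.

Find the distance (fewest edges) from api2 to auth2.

6

Distance 0: api2.
Distance 1: auth1.
Distance 2: db1.
Distance 3: cache1.
Distance 4: db2.
Distance 5: web2.
Distance 6: auth2, lb1 — contains auth2.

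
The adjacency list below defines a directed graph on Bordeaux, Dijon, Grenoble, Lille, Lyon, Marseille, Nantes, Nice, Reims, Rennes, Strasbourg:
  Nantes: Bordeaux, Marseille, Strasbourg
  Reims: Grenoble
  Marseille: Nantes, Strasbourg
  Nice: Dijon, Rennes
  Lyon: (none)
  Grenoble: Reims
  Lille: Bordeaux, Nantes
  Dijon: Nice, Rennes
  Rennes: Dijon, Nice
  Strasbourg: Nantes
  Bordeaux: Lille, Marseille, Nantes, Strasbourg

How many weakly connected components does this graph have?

From Bordeaux: component {Bordeaux, Lille, Marseille, Nantes, Strasbourg}.
From Dijon: component {Dijon, Nice, Rennes}.
From Grenoble: component {Grenoble, Reims}.
From Lyon: component {Lyon}.
That's 4 components.

4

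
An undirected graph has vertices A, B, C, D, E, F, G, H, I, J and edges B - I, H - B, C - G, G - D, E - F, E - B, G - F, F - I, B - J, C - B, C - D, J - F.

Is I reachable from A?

No

A has no edges, so nothing is reachable from it.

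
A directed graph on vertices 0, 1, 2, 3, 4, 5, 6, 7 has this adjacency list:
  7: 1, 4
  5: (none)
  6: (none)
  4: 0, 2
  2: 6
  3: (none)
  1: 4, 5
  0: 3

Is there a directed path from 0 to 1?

No

Explore from 0.
Distance 1: reach 3.
The search from 0 is exhausted; no directed path reaches 1.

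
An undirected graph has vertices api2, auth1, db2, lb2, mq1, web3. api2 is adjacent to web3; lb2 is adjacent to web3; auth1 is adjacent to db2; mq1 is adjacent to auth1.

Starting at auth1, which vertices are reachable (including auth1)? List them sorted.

Start at auth1.
Its neighbours: db2, mq1.
Nothing further is reachable.

auth1, db2, mq1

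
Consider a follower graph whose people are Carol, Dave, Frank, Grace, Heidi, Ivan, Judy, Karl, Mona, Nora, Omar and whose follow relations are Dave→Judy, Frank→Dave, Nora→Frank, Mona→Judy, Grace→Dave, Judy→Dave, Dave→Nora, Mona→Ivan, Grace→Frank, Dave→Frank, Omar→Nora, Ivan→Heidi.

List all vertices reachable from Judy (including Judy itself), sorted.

Dave, Frank, Judy, Nora

Start at Judy.
Its neighbours: Dave.
Then their neighbours: Frank, Nora.
Nothing further is reachable.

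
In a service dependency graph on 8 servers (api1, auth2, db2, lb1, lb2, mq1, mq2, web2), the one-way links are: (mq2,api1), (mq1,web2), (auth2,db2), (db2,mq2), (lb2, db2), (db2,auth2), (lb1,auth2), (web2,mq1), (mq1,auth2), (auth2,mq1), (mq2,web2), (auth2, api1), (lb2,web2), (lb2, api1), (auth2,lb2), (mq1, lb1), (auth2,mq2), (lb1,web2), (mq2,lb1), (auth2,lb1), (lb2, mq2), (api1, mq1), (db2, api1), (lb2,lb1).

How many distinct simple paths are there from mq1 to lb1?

7

mq1→auth2→db2→mq2→lb1
mq1→auth2→lb1
mq1→auth2→lb2→db2→mq2→lb1
mq1→auth2→lb2→lb1
mq1→auth2→lb2→mq2→lb1
mq1→auth2→mq2→lb1
mq1→lb1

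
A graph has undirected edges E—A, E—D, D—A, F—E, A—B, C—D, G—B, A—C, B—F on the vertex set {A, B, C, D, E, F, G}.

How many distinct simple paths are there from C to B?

C–A–B
C–A–D–E–F–B
C–A–E–F–B
C–D–A–B
C–D–A–E–F–B
C–D–E–A–B
C–D–E–F–B

7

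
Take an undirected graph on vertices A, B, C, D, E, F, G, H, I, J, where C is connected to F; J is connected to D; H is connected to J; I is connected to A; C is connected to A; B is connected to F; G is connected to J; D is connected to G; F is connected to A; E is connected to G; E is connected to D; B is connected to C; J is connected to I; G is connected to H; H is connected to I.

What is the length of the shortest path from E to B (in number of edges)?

6

Distance 0: E.
Distance 1: D, G.
Distance 2: H, J.
Distance 3: I.
Distance 4: A.
Distance 5: C, F.
Distance 6: B — contains B.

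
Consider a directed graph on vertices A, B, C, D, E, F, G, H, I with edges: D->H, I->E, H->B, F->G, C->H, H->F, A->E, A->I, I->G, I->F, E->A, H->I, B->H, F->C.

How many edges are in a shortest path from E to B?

6

Distance 0: E.
Distance 1: A.
Distance 2: I.
Distance 3: F, G.
Distance 4: C.
Distance 5: H.
Distance 6: B — contains B.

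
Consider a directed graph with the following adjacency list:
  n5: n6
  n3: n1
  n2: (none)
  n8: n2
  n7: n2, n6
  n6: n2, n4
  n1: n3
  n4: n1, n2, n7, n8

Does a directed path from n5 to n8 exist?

Yes

Explore from n5.
Distance 1: reach n6.
Distance 2: reach n2, n4.
Distance 3: reach n1, n7, n8.
Found n8.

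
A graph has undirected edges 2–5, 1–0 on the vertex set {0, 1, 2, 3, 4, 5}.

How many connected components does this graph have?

4

From 0: component {0, 1}.
From 2: component {2, 5}.
From 3: component {3}.
From 4: component {4}.
That's 4 components.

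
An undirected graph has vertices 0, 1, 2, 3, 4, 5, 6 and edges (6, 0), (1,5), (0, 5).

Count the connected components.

4

From 0: component {0, 1, 5, 6}.
From 2: component {2}.
From 3: component {3}.
From 4: component {4}.
That's 4 components.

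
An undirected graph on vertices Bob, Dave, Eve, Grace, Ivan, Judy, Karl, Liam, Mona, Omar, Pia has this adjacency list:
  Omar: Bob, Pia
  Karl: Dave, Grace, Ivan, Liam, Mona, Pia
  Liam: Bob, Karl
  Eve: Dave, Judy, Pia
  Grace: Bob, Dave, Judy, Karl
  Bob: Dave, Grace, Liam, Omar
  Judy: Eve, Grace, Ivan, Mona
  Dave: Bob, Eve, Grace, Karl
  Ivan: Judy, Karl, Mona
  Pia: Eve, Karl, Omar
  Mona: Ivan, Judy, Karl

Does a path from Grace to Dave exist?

Explore from Grace.
Distance 1: reach Bob, Dave, Judy, Karl.
Found Dave.

Yes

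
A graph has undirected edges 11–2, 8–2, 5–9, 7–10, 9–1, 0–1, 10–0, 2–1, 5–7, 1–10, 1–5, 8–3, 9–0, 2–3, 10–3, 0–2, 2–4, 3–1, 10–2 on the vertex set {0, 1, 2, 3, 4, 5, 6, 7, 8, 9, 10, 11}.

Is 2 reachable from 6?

6 has no edges, so nothing is reachable from it.

No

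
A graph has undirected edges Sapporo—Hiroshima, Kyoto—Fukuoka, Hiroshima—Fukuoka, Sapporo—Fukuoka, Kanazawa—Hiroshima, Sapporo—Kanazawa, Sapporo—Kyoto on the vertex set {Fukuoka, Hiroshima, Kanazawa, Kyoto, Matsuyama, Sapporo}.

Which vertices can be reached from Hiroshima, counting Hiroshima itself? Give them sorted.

Fukuoka, Hiroshima, Kanazawa, Kyoto, Sapporo

Start at Hiroshima.
Its neighbours: Fukuoka, Kanazawa, Sapporo.
Then their neighbours: Kyoto.
Nothing further is reachable.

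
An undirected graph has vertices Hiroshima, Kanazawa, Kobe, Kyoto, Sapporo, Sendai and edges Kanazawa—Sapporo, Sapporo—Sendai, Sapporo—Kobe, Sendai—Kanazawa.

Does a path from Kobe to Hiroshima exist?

No

Explore from Kobe.
Distance 1: reach Sapporo.
Distance 2: reach Kanazawa, Sendai.
The search is exhausted without reaching Hiroshima; it lies in a different component.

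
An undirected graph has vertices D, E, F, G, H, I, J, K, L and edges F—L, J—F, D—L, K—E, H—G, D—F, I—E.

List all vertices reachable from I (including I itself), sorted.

E, I, K

Start at I.
Its neighbours: E.
Then their neighbours: K.
Nothing further is reachable.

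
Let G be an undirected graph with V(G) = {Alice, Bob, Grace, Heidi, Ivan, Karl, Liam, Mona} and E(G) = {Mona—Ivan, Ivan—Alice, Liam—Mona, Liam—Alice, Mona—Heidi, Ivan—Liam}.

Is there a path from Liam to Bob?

No

Explore from Liam.
Distance 1: reach Alice, Ivan, Mona.
Distance 2: reach Heidi.
The search is exhausted without reaching Bob; it lies in a different component.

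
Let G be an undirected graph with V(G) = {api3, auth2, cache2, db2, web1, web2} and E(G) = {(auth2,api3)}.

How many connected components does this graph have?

5

From api3: component {api3, auth2}.
From cache2: component {cache2}.
From db2: component {db2}.
From web1: component {web1}.
From web2: component {web2}.
That's 5 components.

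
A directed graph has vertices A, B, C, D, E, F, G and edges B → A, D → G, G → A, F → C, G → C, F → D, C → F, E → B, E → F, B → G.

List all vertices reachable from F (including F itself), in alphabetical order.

Start at F.
Its neighbours: C, D.
Then their neighbours: G.
Then next layer: A.
Nothing further is reachable.

A, C, D, F, G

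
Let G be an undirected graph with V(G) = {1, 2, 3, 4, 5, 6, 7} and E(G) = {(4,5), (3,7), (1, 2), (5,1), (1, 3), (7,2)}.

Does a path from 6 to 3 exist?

6 has no edges, so nothing is reachable from it.

No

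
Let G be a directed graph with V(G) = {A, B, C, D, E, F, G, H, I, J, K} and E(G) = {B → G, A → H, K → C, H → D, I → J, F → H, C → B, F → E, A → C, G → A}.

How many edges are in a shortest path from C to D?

Distance 0: C.
Distance 1: B.
Distance 2: G.
Distance 3: A.
Distance 4: H.
Distance 5: D — contains D.

5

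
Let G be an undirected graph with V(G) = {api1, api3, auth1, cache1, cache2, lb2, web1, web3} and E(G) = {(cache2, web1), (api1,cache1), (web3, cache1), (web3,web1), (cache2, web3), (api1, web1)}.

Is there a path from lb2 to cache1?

lb2 has no edges, so nothing is reachable from it.

No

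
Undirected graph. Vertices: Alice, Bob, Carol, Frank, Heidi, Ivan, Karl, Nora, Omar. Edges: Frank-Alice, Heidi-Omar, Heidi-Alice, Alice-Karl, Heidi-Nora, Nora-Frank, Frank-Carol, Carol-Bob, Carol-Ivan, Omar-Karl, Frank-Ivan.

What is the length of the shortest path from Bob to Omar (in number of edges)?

Distance 0: Bob.
Distance 1: Carol.
Distance 2: Frank, Ivan.
Distance 3: Alice, Nora.
Distance 4: Heidi, Karl.
Distance 5: Omar — contains Omar.

5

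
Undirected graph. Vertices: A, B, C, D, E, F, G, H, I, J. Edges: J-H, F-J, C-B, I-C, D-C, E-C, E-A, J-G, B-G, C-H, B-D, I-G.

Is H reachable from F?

Yes

Explore from F.
Distance 1: reach J.
Distance 2: reach G, H.
Found H.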